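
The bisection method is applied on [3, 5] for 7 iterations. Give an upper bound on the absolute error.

Bisection error bound: |error| ≤ (b-a)/2^n
|error| ≤ (5 - 3)/2^7 = 2/2^7
|error| ≤ 0.0156250000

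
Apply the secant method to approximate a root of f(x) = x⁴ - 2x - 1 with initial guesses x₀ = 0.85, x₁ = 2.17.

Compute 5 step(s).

f(x) = x⁴ - 2x - 1
x₀ = 0.85, x₁ = 2.17

Secant formula: x_{n+1} = x_n - f(x_n)(x_n - x_{n-1})/(f(x_n) - f(x_{n-1}))

Iteration 1:
  f(0.850000) = -2.177994
  f(2.170000) = 16.833739
  x_2 = 2.170000 - 16.833739×(2.170000 - 0.850000)/(16.833739 - (-2.177994))
       = 1.001220
Iteration 2:
  f(2.170000) = 16.833739
  f(1.001220) = -1.997551
  x_3 = 1.001220 - (-1.997551)×(1.001220 - 2.170000)/(-1.997551 - 16.833739)
       = 1.125200
Iteration 3:
  f(1.001220) = -1.997551
  f(1.125200) = -1.647455
  x_4 = 1.125200 - (-1.647455)×(1.125200 - 1.001220)/(-1.647455 - (-1.997551))
       = 1.708614
Iteration 4:
  f(1.125200) = -1.647455
  f(1.708614) = 4.105452
  x_5 = 1.708614 - 4.105452×(1.708614 - 1.125200)/(4.105452 - (-1.647455))
       = 1.292272
Iteration 5:
  f(1.708614) = 4.105452
  f(1.292272) = -0.795757
  x_6 = 1.292272 - (-0.795757)×(1.292272 - 1.708614)/(-0.795757 - 4.105452)
       = 1.359869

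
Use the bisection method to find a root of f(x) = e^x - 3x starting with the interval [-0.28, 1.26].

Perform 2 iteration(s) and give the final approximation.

f(x) = e^x - 3x
Initial interval: [-0.28, 1.26]

Iteration 1:
  c_1 = (-0.280000 + 1.260000)/2 = 0.490000
  f(c_1) = f(0.490000) = 0.162316
  f(a) × f(c) ≥ 0, new interval: [0.490000, 1.260000]
Iteration 2:
  c_2 = (0.490000 + 1.260000)/2 = 0.875000
  f(c_2) = f(0.875000) = -0.226125
  f(a) × f(c) < 0, new interval: [0.490000, 0.875000]

After 2 iteration(s), the approximation is c_2 = 0.875000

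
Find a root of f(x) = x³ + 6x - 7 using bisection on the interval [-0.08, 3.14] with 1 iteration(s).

f(x) = x³ + 6x - 7
Initial interval: [-0.08, 3.14]

Iteration 1:
  c_1 = (-0.080000 + 3.140000)/2 = 1.530000
  f(c_1) = f(1.530000) = 5.761577
  f(a) × f(c) < 0, new interval: [-0.080000, 1.530000]

After 1 iteration(s), the approximation is c_1 = 1.530000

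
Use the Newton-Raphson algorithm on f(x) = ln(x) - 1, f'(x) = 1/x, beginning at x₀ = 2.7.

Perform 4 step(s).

f(x) = ln(x) - 1
f'(x) = 1/x
x₀ = 2.7

Newton-Raphson formula: x_{n+1} = x_n - f(x_n)/f'(x_n)

Iteration 1:
  f(2.700000) = -0.006748
  f'(2.700000) = 0.370370
  x_1 = 2.700000 - (-0.006748)/0.370370 = 2.718220
Iteration 2:
  f(2.718220) = -0.000023
  f'(2.718220) = 0.367888
  x_2 = 2.718220 - (-0.000023)/0.367888 = 2.718282
Iteration 3:
  f(2.718282) = 0.000000
  f'(2.718282) = 0.367879
  x_3 = 2.718282 - 0.000000/0.367879 = 2.718282
Iteration 4:
  f(2.718282) = 0.000000
  f'(2.718282) = 0.367879
  x_4 = 2.718282 - 0.000000/0.367879 = 2.718282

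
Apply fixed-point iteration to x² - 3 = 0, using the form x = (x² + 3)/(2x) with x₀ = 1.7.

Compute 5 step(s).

Equation: x² - 3 = 0
Fixed-point form: x = (x² + 3)/(2x)
x₀ = 1.7

x_1 = g(1.700000) = 1.732353
x_2 = g(1.732353) = 1.732051
x_3 = g(1.732051) = 1.732051
x_4 = g(1.732051) = 1.732051
x_5 = g(1.732051) = 1.732051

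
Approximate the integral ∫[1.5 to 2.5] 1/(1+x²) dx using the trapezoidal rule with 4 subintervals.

f(x) = 1/(1+x²)
a = 1.5, b = 2.5, n = 4
h = (b - a)/n = 0.250000

Trapezoidal rule: (h/2)[f(x₀) + 2f(x₁) + 2f(x₂) + ... + f(xₙ)]

x_0 = 1.5000, f(x_0) = 0.307692, coefficient = 1
x_1 = 1.7500, f(x_1) = 0.246154, coefficient = 2
x_2 = 2.0000, f(x_2) = 0.200000, coefficient = 2
x_3 = 2.2500, f(x_3) = 0.164948, coefficient = 2
x_4 = 2.5000, f(x_4) = 0.137931, coefficient = 1

I ≈ (0.250000/2) × 1.667828 = 0.208478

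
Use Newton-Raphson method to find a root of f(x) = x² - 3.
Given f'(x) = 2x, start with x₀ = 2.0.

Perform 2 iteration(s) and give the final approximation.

f(x) = x² - 3
f'(x) = 2x
x₀ = 2.0

Newton-Raphson formula: x_{n+1} = x_n - f(x_n)/f'(x_n)

Iteration 1:
  f(2.000000) = 1.000000
  f'(2.000000) = 4.000000
  x_1 = 2.000000 - 1.000000/4.000000 = 1.750000
Iteration 2:
  f(1.750000) = 0.062500
  f'(1.750000) = 3.500000
  x_2 = 1.750000 - 0.062500/3.500000 = 1.732143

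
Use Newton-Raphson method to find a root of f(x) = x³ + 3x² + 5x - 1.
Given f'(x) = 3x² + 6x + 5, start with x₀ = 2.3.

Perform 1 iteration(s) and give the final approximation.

f(x) = x³ + 3x² + 5x - 1
f'(x) = 3x² + 6x + 5
x₀ = 2.3

Newton-Raphson formula: x_{n+1} = x_n - f(x_n)/f'(x_n)

Iteration 1:
  f(2.300000) = 38.537000
  f'(2.300000) = 34.670000
  x_1 = 2.300000 - 38.537000/34.670000 = 1.188463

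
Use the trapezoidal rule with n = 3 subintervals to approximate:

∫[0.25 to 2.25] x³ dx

f(x) = x³
a = 0.25, b = 2.25, n = 3
h = (b - a)/n = 0.666667

Trapezoidal rule: (h/2)[f(x₀) + 2f(x₁) + 2f(x₂) + ... + f(xₙ)]

x_0 = 0.2500, f(x_0) = 0.015625, coefficient = 1
x_1 = 0.9167, f(x_1) = 0.770255, coefficient = 2
x_2 = 1.5833, f(x_2) = 3.969329, coefficient = 2
x_3 = 2.2500, f(x_3) = 11.390625, coefficient = 1

I ≈ (0.666667/2) × 20.885417 = 6.961806
Exact value: 6.406250
Error: 0.555556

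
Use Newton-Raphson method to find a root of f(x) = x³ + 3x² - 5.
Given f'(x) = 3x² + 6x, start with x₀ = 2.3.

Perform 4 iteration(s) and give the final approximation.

f(x) = x³ + 3x² - 5
f'(x) = 3x² + 6x
x₀ = 2.3

Newton-Raphson formula: x_{n+1} = x_n - f(x_n)/f'(x_n)

Iteration 1:
  f(2.300000) = 23.037000
  f'(2.300000) = 29.670000
  x_1 = 2.300000 - 23.037000/29.670000 = 1.523559
Iteration 2:
  f(1.523559) = 5.500232
  f'(1.523559) = 16.105052
  x_2 = 1.523559 - 5.500232/16.105052 = 1.182037
Iteration 3:
  f(1.182037) = 0.843190
  f'(1.182037) = 11.283856
  x_3 = 1.182037 - 0.843190/11.283856 = 1.107312
Iteration 4:
  f(1.107312) = 0.036135
  f'(1.107312) = 10.322287
  x_4 = 1.107312 - 0.036135/10.322287 = 1.103811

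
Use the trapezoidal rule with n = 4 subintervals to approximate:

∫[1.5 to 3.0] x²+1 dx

f(x) = x²+1
a = 1.5, b = 3.0, n = 4
h = (b - a)/n = 0.375000

Trapezoidal rule: (h/2)[f(x₀) + 2f(x₁) + 2f(x₂) + ... + f(xₙ)]

x_0 = 1.5000, f(x_0) = 3.250000, coefficient = 1
x_1 = 1.8750, f(x_1) = 4.515625, coefficient = 2
x_2 = 2.2500, f(x_2) = 6.062500, coefficient = 2
x_3 = 2.6250, f(x_3) = 7.890625, coefficient = 2
x_4 = 3.0000, f(x_4) = 10.000000, coefficient = 1

I ≈ (0.375000/2) × 50.187500 = 9.410156
Exact value: 9.375000
Error: 0.035156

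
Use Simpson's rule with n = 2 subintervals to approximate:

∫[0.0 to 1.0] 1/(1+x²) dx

f(x) = 1/(1+x²)
a = 0.0, b = 1.0, n = 2
h = (b - a)/n = 0.500000

Simpson's rule: (h/3)[f(x₀) + 4f(x₁) + 2f(x₂) + ... + f(xₙ)]

x_0 = 0.0000, f(x_0) = 1.000000, coefficient = 1
x_1 = 0.5000, f(x_1) = 0.800000, coefficient = 4
x_2 = 1.0000, f(x_2) = 0.500000, coefficient = 1

I ≈ (0.500000/3) × 4.700000 = 0.783333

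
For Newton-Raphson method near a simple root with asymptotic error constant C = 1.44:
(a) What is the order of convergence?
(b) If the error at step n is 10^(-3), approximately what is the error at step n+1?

(a) Newton-Raphson has quadratic (order 2) convergence near simple roots.
    This means |e_{n+1}| ≈ C|e_n|².

(b) With |e_n| = 10^(-3) and C = 1.44:
    |e_{n+1}| ≈ 1.44 × (10^(-3))² = 1.44 × 10^(-6)

(a) 2 (quadratic); (b) |e_{n+1}| ≈ 1.440e-06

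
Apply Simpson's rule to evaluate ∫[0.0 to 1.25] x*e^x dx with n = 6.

f(x) = x*e^x
a = 0.0, b = 1.25, n = 6
h = (b - a)/n = 0.208333

Simpson's rule: (h/3)[f(x₀) + 4f(x₁) + 2f(x₂) + ... + f(xₙ)]

x_0 = 0.0000, f(x_0) = 0.000000, coefficient = 1
x_1 = 0.2083, f(x_1) = 0.256588, coefficient = 4
x_2 = 0.4167, f(x_2) = 0.632040, coefficient = 2
x_3 = 0.6250, f(x_3) = 1.167654, coefficient = 4
x_4 = 0.8333, f(x_4) = 1.917480, coefficient = 2
x_5 = 1.0417, f(x_5) = 2.952017, coefficient = 4
x_6 = 1.2500, f(x_6) = 4.362929, coefficient = 1

I ≈ (0.208333/3) × 26.967005 = 1.872709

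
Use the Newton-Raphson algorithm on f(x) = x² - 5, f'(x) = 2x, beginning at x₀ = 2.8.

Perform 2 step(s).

f(x) = x² - 5
f'(x) = 2x
x₀ = 2.8

Newton-Raphson formula: x_{n+1} = x_n - f(x_n)/f'(x_n)

Iteration 1:
  f(2.800000) = 2.840000
  f'(2.800000) = 5.600000
  x_1 = 2.800000 - 2.840000/5.600000 = 2.292857
Iteration 2:
  f(2.292857) = 0.257194
  f'(2.292857) = 4.585714
  x_2 = 2.292857 - 0.257194/4.585714 = 2.236771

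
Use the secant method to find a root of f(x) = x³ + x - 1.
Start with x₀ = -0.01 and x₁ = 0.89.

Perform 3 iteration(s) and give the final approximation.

f(x) = x³ + x - 1
x₀ = -0.01, x₁ = 0.89

Secant formula: x_{n+1} = x_n - f(x_n)(x_n - x_{n-1})/(f(x_n) - f(x_{n-1}))

Iteration 1:
  f(-0.010000) = -1.010001
  f(0.890000) = 0.594969
  x_2 = 0.890000 - 0.594969×(0.890000 - (-0.010000))/(0.594969 - (-1.010001))
       = 0.556366
Iteration 2:
  f(0.890000) = 0.594969
  f(0.556366) = -0.271414
  x_3 = 0.556366 - (-0.271414)×(0.556366 - 0.890000)/(-0.271414 - 0.594969)
       = 0.660885
Iteration 3:
  f(0.556366) = -0.271414
  f(0.660885) = -0.050462
  x_4 = 0.660885 - (-0.050462)×(0.660885 - 0.556366)/(-0.050462 - (-0.271414))
       = 0.684755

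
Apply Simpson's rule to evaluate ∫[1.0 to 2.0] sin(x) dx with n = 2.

f(x) = sin(x)
a = 1.0, b = 2.0, n = 2
h = (b - a)/n = 0.500000

Simpson's rule: (h/3)[f(x₀) + 4f(x₁) + 2f(x₂) + ... + f(xₙ)]

x_0 = 1.0000, f(x_0) = 0.841471, coefficient = 1
x_1 = 1.5000, f(x_1) = 0.997495, coefficient = 4
x_2 = 2.0000, f(x_2) = 0.909297, coefficient = 1

I ≈ (0.500000/3) × 5.740748 = 0.956791
Exact value: 0.956449
Error: 0.000342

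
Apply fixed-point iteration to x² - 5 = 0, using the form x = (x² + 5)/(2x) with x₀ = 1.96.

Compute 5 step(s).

Equation: x² - 5 = 0
Fixed-point form: x = (x² + 5)/(2x)
x₀ = 1.96

x_1 = g(1.960000) = 2.255510
x_2 = g(2.255510) = 2.236152
x_3 = g(2.236152) = 2.236068
x_4 = g(2.236068) = 2.236068
x_5 = g(2.236068) = 2.236068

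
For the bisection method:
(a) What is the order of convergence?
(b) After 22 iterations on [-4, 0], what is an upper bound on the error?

(a) Bisection has linear (order 1) convergence; the error is halved each step.

(b) Error bound = (b-a)/2^n = (0 - (-4))/2^{22}
    = 4/2^{22}

(a) 1 (linear); (b) error ≤ 9.54e-07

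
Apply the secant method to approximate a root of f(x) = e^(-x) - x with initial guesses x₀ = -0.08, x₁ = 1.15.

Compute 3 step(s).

f(x) = e^(-x) - x
x₀ = -0.08, x₁ = 1.15

Secant formula: x_{n+1} = x_n - f(x_n)(x_n - x_{n-1})/(f(x_n) - f(x_{n-1}))

Iteration 1:
  f(-0.080000) = 1.163287
  f(1.150000) = -0.833363
  x_2 = 1.150000 - (-0.833363)×(1.150000 - (-0.080000))/(-0.833363 - 1.163287)
       = 0.636622
Iteration 2:
  f(1.150000) = -0.833363
  f(0.636622) = -0.107545
  x_3 = 0.636622 - (-0.107545)×(0.636622 - 1.150000)/(-0.107545 - (-0.833363))
       = 0.560554
Iteration 3:
  f(0.636622) = -0.107545
  f(0.560554) = 0.010338
  x_4 = 0.560554 - 0.010338×(0.560554 - 0.636622)/(0.010338 - (-0.107545))
       = 0.567225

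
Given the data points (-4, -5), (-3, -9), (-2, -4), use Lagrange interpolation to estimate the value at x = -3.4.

Lagrange interpolation formula:
P(x) = Σ yᵢ × Lᵢ(x)
where Lᵢ(x) = Π_{j≠i} (x - xⱼ)/(xᵢ - xⱼ)

L_0(-3.4) = (-3.4 - (-3))/(-4 - (-3)) × (-3.4 - (-2))/(-4 - (-2)) = 0.280000
L_1(-3.4) = (-3.4 - (-4))/(-3 - (-4)) × (-3.4 - (-2))/(-3 - (-2)) = 0.840000
L_2(-3.4) = (-3.4 - (-4))/(-2 - (-4)) × (-3.4 - (-3))/(-2 - (-3)) = -0.120000

P(-3.4) = (-5)×L_0(-3.4) + (-9)×L_1(-3.4) + (-4)×L_2(-3.4)
P(-3.4) = -8.480000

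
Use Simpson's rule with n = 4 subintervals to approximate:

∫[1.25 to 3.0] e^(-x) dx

f(x) = e^(-x)
a = 1.25, b = 3.0, n = 4
h = (b - a)/n = 0.437500

Simpson's rule: (h/3)[f(x₀) + 4f(x₁) + 2f(x₂) + ... + f(xₙ)]

x_0 = 1.2500, f(x_0) = 0.286505, coefficient = 1
x_1 = 1.6875, f(x_1) = 0.184981, coefficient = 4
x_2 = 2.1250, f(x_2) = 0.119433, coefficient = 2
x_3 = 2.5625, f(x_3) = 0.077112, coefficient = 4
x_4 = 3.0000, f(x_4) = 0.049787, coefficient = 1

I ≈ (0.437500/3) × 1.623530 = 0.236765
Exact value: 0.236718
Error: 0.000047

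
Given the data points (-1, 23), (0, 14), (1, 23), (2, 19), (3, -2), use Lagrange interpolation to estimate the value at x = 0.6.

Lagrange interpolation formula:
P(x) = Σ yᵢ × Lᵢ(x)
where Lᵢ(x) = Π_{j≠i} (x - xⱼ)/(xᵢ - xⱼ)

L_0(0.6) = (0.6 - 0)/(-1 - 0) × (0.6 - 1)/(-1 - 1) × (0.6 - 2)/(-1 - 2) × (0.6 - 3)/(-1 - 3) = -0.033600
L_1(0.6) = (0.6 - (-1))/(0 - (-1)) × (0.6 - 1)/(0 - 1) × (0.6 - 2)/(0 - 2) × (0.6 - 3)/(0 - 3) = 0.358400
L_2(0.6) = (0.6 - (-1))/(1 - (-1)) × (0.6 - 0)/(1 - 0) × (0.6 - 2)/(1 - 2) × (0.6 - 3)/(1 - 3) = 0.806400
L_3(0.6) = (0.6 - (-1))/(2 - (-1)) × (0.6 - 0)/(2 - 0) × (0.6 - 1)/(2 - 1) × (0.6 - 3)/(2 - 3) = -0.153600
L_4(0.6) = (0.6 - (-1))/(3 - (-1)) × (0.6 - 0)/(3 - 0) × (0.6 - 1)/(3 - 1) × (0.6 - 2)/(3 - 2) = 0.022400

P(0.6) = 23×L_0(0.6) + 14×L_1(0.6) + 23×L_2(0.6) + 19×L_3(0.6) + (-2)×L_4(0.6)
P(0.6) = 19.828800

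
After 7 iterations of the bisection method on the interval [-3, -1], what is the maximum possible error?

Bisection error bound: |error| ≤ (b-a)/2^n
|error| ≤ (-1 - (-3))/2^7 = 2/2^7
|error| ≤ 0.0156250000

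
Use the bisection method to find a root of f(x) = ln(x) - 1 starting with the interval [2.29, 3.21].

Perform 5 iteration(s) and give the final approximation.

f(x) = ln(x) - 1
Initial interval: [2.29, 3.21]

Iteration 1:
  c_1 = (2.290000 + 3.210000)/2 = 2.750000
  f(c_1) = f(2.750000) = 0.011601
  f(a) × f(c) < 0, new interval: [2.290000, 2.750000]
Iteration 2:
  c_2 = (2.290000 + 2.750000)/2 = 2.520000
  f(c_2) = f(2.520000) = -0.075741
  f(a) × f(c) ≥ 0, new interval: [2.520000, 2.750000]
Iteration 3:
  c_3 = (2.520000 + 2.750000)/2 = 2.635000
  f(c_3) = f(2.635000) = -0.031117
  f(a) × f(c) ≥ 0, new interval: [2.635000, 2.750000]
Iteration 4:
  c_4 = (2.635000 + 2.750000)/2 = 2.692500
  f(c_4) = f(2.692500) = -0.009530
  f(a) × f(c) ≥ 0, new interval: [2.692500, 2.750000]
Iteration 5:
  c_5 = (2.692500 + 2.750000)/2 = 2.721250
  f(c_5) = f(2.721250) = 0.001091
  f(a) × f(c) < 0, new interval: [2.692500, 2.721250]

After 5 iteration(s), the approximation is c_5 = 2.721250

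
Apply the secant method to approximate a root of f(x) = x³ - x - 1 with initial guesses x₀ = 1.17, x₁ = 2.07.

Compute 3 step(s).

f(x) = x³ - x - 1
x₀ = 1.17, x₁ = 2.07

Secant formula: x_{n+1} = x_n - f(x_n)(x_n - x_{n-1})/(f(x_n) - f(x_{n-1}))

Iteration 1:
  f(1.170000) = -0.568387
  f(2.070000) = 5.799743
  x_2 = 2.070000 - 5.799743×(2.070000 - 1.170000)/(5.799743 - (-0.568387))
       = 1.250329
Iteration 2:
  f(2.070000) = 5.799743
  f(1.250329) = -0.295660
  x_3 = 1.250329 - (-0.295660)×(1.250329 - 2.070000)/(-0.295660 - 5.799743)
       = 1.290088
Iteration 3:
  f(1.250329) = -0.295660
  f(1.290088) = -0.142960
  x_4 = 1.290088 - (-0.142960)×(1.290088 - 1.250329)/(-0.142960 - (-0.295660))
       = 1.327310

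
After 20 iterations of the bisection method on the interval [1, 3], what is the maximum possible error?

Bisection error bound: |error| ≤ (b-a)/2^n
|error| ≤ (3 - 1)/2^20 = 2/2^20
|error| ≤ 0.0000019073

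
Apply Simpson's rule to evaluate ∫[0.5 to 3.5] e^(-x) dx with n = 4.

f(x) = e^(-x)
a = 0.5, b = 3.5, n = 4
h = (b - a)/n = 0.750000

Simpson's rule: (h/3)[f(x₀) + 4f(x₁) + 2f(x₂) + ... + f(xₙ)]

x_0 = 0.5000, f(x_0) = 0.606531, coefficient = 1
x_1 = 1.2500, f(x_1) = 0.286505, coefficient = 4
x_2 = 2.0000, f(x_2) = 0.135335, coefficient = 2
x_3 = 2.7500, f(x_3) = 0.063928, coefficient = 4
x_4 = 3.5000, f(x_4) = 0.030197, coefficient = 1

I ≈ (0.750000/3) × 2.309129 = 0.577282
Exact value: 0.576333
Error: 0.000949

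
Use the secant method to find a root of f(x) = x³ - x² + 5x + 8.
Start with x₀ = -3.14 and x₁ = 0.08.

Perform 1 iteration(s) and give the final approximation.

f(x) = x³ - x² + 5x + 8
x₀ = -3.14, x₁ = 0.08

Secant formula: x_{n+1} = x_n - f(x_n)(x_n - x_{n-1})/(f(x_n) - f(x_{n-1}))

Iteration 1:
  f(-3.140000) = -48.518744
  f(0.080000) = 8.394112
  x_2 = 0.080000 - 8.394112×(0.080000 - (-3.140000))/(8.394112 - (-48.518744))
       = -0.394920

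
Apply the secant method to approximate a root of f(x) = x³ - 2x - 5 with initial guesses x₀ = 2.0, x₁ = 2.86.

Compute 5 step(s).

f(x) = x³ - 2x - 5
x₀ = 2.0, x₁ = 2.86

Secant formula: x_{n+1} = x_n - f(x_n)(x_n - x_{n-1})/(f(x_n) - f(x_{n-1}))

Iteration 1:
  f(2.000000) = -1.000000
  f(2.860000) = 12.673656
  x_2 = 2.860000 - 12.673656×(2.860000 - 2.000000)/(12.673656 - (-1.000000))
       = 2.062895
Iteration 2:
  f(2.860000) = 12.673656
  f(2.062895) = -0.347070
  x_3 = 2.062895 - (-0.347070)×(2.062895 - 2.860000)/(-0.347070 - 12.673656)
       = 2.084142
Iteration 3:
  f(2.062895) = -0.347070
  f(2.084142) = -0.115509
  x_4 = 2.084142 - (-0.115509)×(2.084142 - 2.062895)/(-0.115509 - (-0.347070))
       = 2.094740
Iteration 4:
  f(2.084142) = -0.115509
  f(2.094740) = 0.002107
  x_5 = 2.094740 - 0.002107×(2.094740 - 2.084142)/(0.002107 - (-0.115509))
       = 2.094550
Iteration 5:
  f(2.094740) = 0.002107
  f(2.094550) = -0.000012
  x_6 = 2.094550 - (-0.000012)×(2.094550 - 2.094740)/(-0.000012 - 0.002107)
       = 2.094551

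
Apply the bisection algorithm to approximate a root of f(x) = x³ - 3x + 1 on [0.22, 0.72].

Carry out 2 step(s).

f(x) = x³ - 3x + 1
Initial interval: [0.22, 0.72]

Iteration 1:
  c_1 = (0.220000 + 0.720000)/2 = 0.470000
  f(c_1) = f(0.470000) = -0.306177
  f(a) × f(c) < 0, new interval: [0.220000, 0.470000]
Iteration 2:
  c_2 = (0.220000 + 0.470000)/2 = 0.345000
  f(c_2) = f(0.345000) = 0.006064
  f(a) × f(c) ≥ 0, new interval: [0.345000, 0.470000]

After 2 iteration(s), the approximation is c_2 = 0.345000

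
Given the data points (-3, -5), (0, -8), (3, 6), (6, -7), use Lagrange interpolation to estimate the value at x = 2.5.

Lagrange interpolation formula:
P(x) = Σ yᵢ × Lᵢ(x)
where Lᵢ(x) = Π_{j≠i} (x - xⱼ)/(xᵢ - xⱼ)

L_0(2.5) = (2.5 - 0)/(-3 - 0) × (2.5 - 3)/(-3 - 3) × (2.5 - 6)/(-3 - 6) = -0.027006
L_1(2.5) = (2.5 - (-3))/(0 - (-3)) × (2.5 - 3)/(0 - 3) × (2.5 - 6)/(0 - 6) = 0.178241
L_2(2.5) = (2.5 - (-3))/(3 - (-3)) × (2.5 - 0)/(3 - 0) × (2.5 - 6)/(3 - 6) = 0.891204
L_3(2.5) = (2.5 - (-3))/(6 - (-3)) × (2.5 - 0)/(6 - 0) × (2.5 - 3)/(6 - 3) = -0.042438

P(2.5) = (-5)×L_0(2.5) + (-8)×L_1(2.5) + 6×L_2(2.5) + (-7)×L_3(2.5)
P(2.5) = 4.353395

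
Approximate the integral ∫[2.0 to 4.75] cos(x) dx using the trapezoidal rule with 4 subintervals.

f(x) = cos(x)
a = 2.0, b = 4.75, n = 4
h = (b - a)/n = 0.687500

Trapezoidal rule: (h/2)[f(x₀) + 2f(x₁) + 2f(x₂) + ... + f(xₙ)]

x_0 = 2.0000, f(x_0) = -0.416147, coefficient = 1
x_1 = 2.6875, f(x_1) = -0.898659, coefficient = 2
x_2 = 3.3750, f(x_2) = -0.972884, coefficient = 2
x_3 = 4.0625, f(x_3) = -0.605098, coefficient = 2
x_4 = 4.7500, f(x_4) = 0.037602, coefficient = 1

I ≈ (0.687500/2) × -5.331827 = -1.832816
Exact value: -1.908590
Error: 0.075775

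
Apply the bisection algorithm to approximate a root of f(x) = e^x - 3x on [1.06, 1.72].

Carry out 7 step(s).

f(x) = e^x - 3x
Initial interval: [1.06, 1.72]

Iteration 1:
  c_1 = (1.060000 + 1.720000)/2 = 1.390000
  f(c_1) = f(1.390000) = -0.155150
  f(a) × f(c) ≥ 0, new interval: [1.390000, 1.720000]
Iteration 2:
  c_2 = (1.390000 + 1.720000)/2 = 1.555000
  f(c_2) = f(1.555000) = 0.070087
  f(a) × f(c) < 0, new interval: [1.390000, 1.555000]
Iteration 3:
  c_3 = (1.390000 + 1.555000)/2 = 1.472500
  f(c_3) = f(1.472500) = -0.057378
  f(a) × f(c) ≥ 0, new interval: [1.472500, 1.555000]
Iteration 4:
  c_4 = (1.472500 + 1.555000)/2 = 1.513750
  f(c_4) = f(1.513750) = 0.002488
  f(a) × f(c) < 0, new interval: [1.472500, 1.513750]
Iteration 5:
  c_5 = (1.472500 + 1.513750)/2 = 1.493125
  f(c_5) = f(1.493125) = -0.028392
  f(a) × f(c) ≥ 0, new interval: [1.493125, 1.513750]
Iteration 6:
  c_6 = (1.493125 + 1.513750)/2 = 1.503437
  f(c_6) = f(1.503437) = -0.013191
  f(a) × f(c) ≥ 0, new interval: [1.503437, 1.513750]
Iteration 7:
  c_7 = (1.503437 + 1.513750)/2 = 1.508594
  f(c_7) = f(1.508594) = -0.005412
  f(a) × f(c) ≥ 0, new interval: [1.508594, 1.513750]

After 7 iteration(s), the approximation is c_7 = 1.508594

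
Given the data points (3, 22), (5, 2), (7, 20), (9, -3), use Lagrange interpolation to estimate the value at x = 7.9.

Lagrange interpolation formula:
P(x) = Σ yᵢ × Lᵢ(x)
where Lᵢ(x) = Π_{j≠i} (x - xⱼ)/(xᵢ - xⱼ)

L_0(7.9) = (7.9 - 5)/(3 - 5) × (7.9 - 7)/(3 - 7) × (7.9 - 9)/(3 - 9) = 0.059813
L_1(7.9) = (7.9 - 3)/(5 - 3) × (7.9 - 7)/(5 - 7) × (7.9 - 9)/(5 - 9) = -0.303188
L_2(7.9) = (7.9 - 3)/(7 - 3) × (7.9 - 5)/(7 - 5) × (7.9 - 9)/(7 - 9) = 0.976937
L_3(7.9) = (7.9 - 3)/(9 - 3) × (7.9 - 5)/(9 - 5) × (7.9 - 7)/(9 - 7) = 0.266438

P(7.9) = 22×L_0(7.9) + 2×L_1(7.9) + 20×L_2(7.9) + (-3)×L_3(7.9)
P(7.9) = 19.448937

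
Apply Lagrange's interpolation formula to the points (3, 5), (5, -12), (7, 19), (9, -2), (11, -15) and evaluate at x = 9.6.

Lagrange interpolation formula:
P(x) = Σ yᵢ × Lᵢ(x)
where Lᵢ(x) = Π_{j≠i} (x - xⱼ)/(xᵢ - xⱼ)

L_0(9.6) = (9.6 - 5)/(3 - 5) × (9.6 - 7)/(3 - 7) × (9.6 - 9)/(3 - 9) × (9.6 - 11)/(3 - 11) = -0.026162
L_1(9.6) = (9.6 - 3)/(5 - 3) × (9.6 - 7)/(5 - 7) × (9.6 - 9)/(5 - 9) × (9.6 - 11)/(5 - 11) = 0.150150
L_2(9.6) = (9.6 - 3)/(7 - 3) × (9.6 - 5)/(7 - 5) × (9.6 - 9)/(7 - 9) × (9.6 - 11)/(7 - 11) = -0.398475
L_3(9.6) = (9.6 - 3)/(9 - 3) × (9.6 - 5)/(9 - 5) × (9.6 - 7)/(9 - 7) × (9.6 - 11)/(9 - 11) = 1.151150
L_4(9.6) = (9.6 - 3)/(11 - 3) × (9.6 - 5)/(11 - 5) × (9.6 - 7)/(11 - 7) × (9.6 - 9)/(11 - 9) = 0.123337

P(9.6) = 5×L_0(9.6) + (-12)×L_1(9.6) + 19×L_2(9.6) + (-2)×L_3(9.6) + (-15)×L_4(9.6)
P(9.6) = -13.656000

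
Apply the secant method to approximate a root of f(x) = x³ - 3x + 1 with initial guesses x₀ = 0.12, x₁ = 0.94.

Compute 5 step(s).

f(x) = x³ - 3x + 1
x₀ = 0.12, x₁ = 0.94

Secant formula: x_{n+1} = x_n - f(x_n)(x_n - x_{n-1})/(f(x_n) - f(x_{n-1}))

Iteration 1:
  f(0.120000) = 0.641728
  f(0.940000) = -0.989416
  x_2 = 0.940000 - (-0.989416)×(0.940000 - 0.120000)/(-0.989416 - 0.641728)
       = 0.442606
Iteration 2:
  f(0.940000) = -0.989416
  f(0.442606) = -0.241112
  x_3 = 0.442606 - (-0.241112)×(0.442606 - 0.940000)/(-0.241112 - (-0.989416))
       = 0.282340
Iteration 3:
  f(0.442606) = -0.241112
  f(0.282340) = 0.175486
  x_4 = 0.282340 - 0.175486×(0.282340 - 0.442606)/(0.175486 - (-0.241112))
       = 0.349850
Iteration 4:
  f(0.282340) = 0.175486
  f(0.349850) = -0.006730
  x_5 = 0.349850 - (-0.006730)×(0.349850 - 0.282340)/(-0.006730 - 0.175486)
       = 0.347357
Iteration 5:
  f(0.349850) = -0.006730
  f(0.347357) = -0.000159
  x_6 = 0.347357 - (-0.000159)×(0.347357 - 0.349850)/(-0.000159 - (-0.006730))
       = 0.347296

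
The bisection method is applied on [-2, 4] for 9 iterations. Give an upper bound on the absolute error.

Bisection error bound: |error| ≤ (b-a)/2^n
|error| ≤ (4 - (-2))/2^9 = 6/2^9
|error| ≤ 0.0117187500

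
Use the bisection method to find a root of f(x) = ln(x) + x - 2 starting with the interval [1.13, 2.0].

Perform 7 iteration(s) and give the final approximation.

f(x) = ln(x) + x - 2
Initial interval: [1.13, 2.0]

Iteration 1:
  c_1 = (1.130000 + 2.000000)/2 = 1.565000
  f(c_1) = f(1.565000) = 0.012886
  f(a) × f(c) < 0, new interval: [1.130000, 1.565000]
Iteration 2:
  c_2 = (1.130000 + 1.565000)/2 = 1.347500
  f(c_2) = f(1.347500) = -0.354249
  f(a) × f(c) ≥ 0, new interval: [1.347500, 1.565000]
Iteration 3:
  c_3 = (1.347500 + 1.565000)/2 = 1.456250
  f(c_3) = f(1.456250) = -0.167885
  f(a) × f(c) ≥ 0, new interval: [1.456250, 1.565000]
Iteration 4:
  c_4 = (1.456250 + 1.565000)/2 = 1.510625
  f(c_4) = f(1.510625) = -0.076852
  f(a) × f(c) ≥ 0, new interval: [1.510625, 1.565000]
Iteration 5:
  c_5 = (1.510625 + 1.565000)/2 = 1.537812
  f(c_5) = f(1.537812) = -0.031827
  f(a) × f(c) ≥ 0, new interval: [1.537812, 1.565000]
Iteration 6:
  c_6 = (1.537812 + 1.565000)/2 = 1.551406
  f(c_6) = f(1.551406) = -0.009432
  f(a) × f(c) ≥ 0, new interval: [1.551406, 1.565000]
Iteration 7:
  c_7 = (1.551406 + 1.565000)/2 = 1.558203
  f(c_7) = f(1.558203) = 0.001736
  f(a) × f(c) < 0, new interval: [1.551406, 1.558203]

After 7 iteration(s), the approximation is c_7 = 1.558203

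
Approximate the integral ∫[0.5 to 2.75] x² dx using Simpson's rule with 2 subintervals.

f(x) = x²
a = 0.5, b = 2.75, n = 2
h = (b - a)/n = 1.125000

Simpson's rule: (h/3)[f(x₀) + 4f(x₁) + 2f(x₂) + ... + f(xₙ)]

x_0 = 0.5000, f(x_0) = 0.250000, coefficient = 1
x_1 = 1.6250, f(x_1) = 2.640625, coefficient = 4
x_2 = 2.7500, f(x_2) = 7.562500, coefficient = 1

I ≈ (1.125000/3) × 18.375000 = 6.890625
Exact value: 6.890625
Error: 0.000000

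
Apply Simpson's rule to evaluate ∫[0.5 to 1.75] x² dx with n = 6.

f(x) = x²
a = 0.5, b = 1.75, n = 6
h = (b - a)/n = 0.208333

Simpson's rule: (h/3)[f(x₀) + 4f(x₁) + 2f(x₂) + ... + f(xₙ)]

x_0 = 0.5000, f(x_0) = 0.250000, coefficient = 1
x_1 = 0.7083, f(x_1) = 0.501736, coefficient = 4
x_2 = 0.9167, f(x_2) = 0.840278, coefficient = 2
x_3 = 1.1250, f(x_3) = 1.265625, coefficient = 4
x_4 = 1.3333, f(x_4) = 1.777778, coefficient = 2
x_5 = 1.5417, f(x_5) = 2.376736, coefficient = 4
x_6 = 1.7500, f(x_6) = 3.062500, coefficient = 1

I ≈ (0.208333/3) × 25.125000 = 1.744792
Exact value: 1.744792
Error: 0.000000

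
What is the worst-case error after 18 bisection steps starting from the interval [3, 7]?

Bisection error bound: |error| ≤ (b-a)/2^n
|error| ≤ (7 - 3)/2^18 = 4/2^18
|error| ≤ 0.0000152588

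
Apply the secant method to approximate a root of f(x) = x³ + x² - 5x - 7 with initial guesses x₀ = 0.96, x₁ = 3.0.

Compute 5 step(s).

f(x) = x³ + x² - 5x - 7
x₀ = 0.96, x₁ = 3.0

Secant formula: x_{n+1} = x_n - f(x_n)(x_n - x_{n-1})/(f(x_n) - f(x_{n-1}))

Iteration 1:
  f(0.960000) = -9.993664
  f(3.000000) = 14.000000
  x_2 = 3.000000 - 14.000000×(3.000000 - 0.960000)/(14.000000 - (-9.993664))
       = 1.809686
Iteration 2:
  f(3.000000) = 14.000000
  f(1.809686) = -6.846813
  x_3 = 1.809686 - (-6.846813)×(1.809686 - 3.000000)/(-6.846813 - 14.000000)
       = 2.200626
Iteration 3:
  f(1.809686) = -6.846813
  f(2.200626) = -2.503282
  x_4 = 2.200626 - (-2.503282)×(2.200626 - 1.809686)/(-2.503282 - (-6.846813))
       = 2.425934
Iteration 4:
  f(2.200626) = -2.503282
  f(2.425934) = 1.032493
  x_5 = 2.425934 - 1.032493×(2.425934 - 2.200626)/(1.032493 - (-2.503282))
       = 2.360141
Iteration 5:
  f(2.425934) = 1.032493
  f(2.360141) = -0.083820
  x_6 = 2.360141 - (-0.083820)×(2.360141 - 2.425934)/(-0.083820 - 1.032493)
       = 2.365082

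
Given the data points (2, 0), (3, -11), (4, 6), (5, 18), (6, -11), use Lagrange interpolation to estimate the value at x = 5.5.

Lagrange interpolation formula:
P(x) = Σ yᵢ × Lᵢ(x)
where Lᵢ(x) = Π_{j≠i} (x - xⱼ)/(xᵢ - xⱼ)

L_0(5.5) = (5.5 - 3)/(2 - 3) × (5.5 - 4)/(2 - 4) × (5.5 - 5)/(2 - 5) × (5.5 - 6)/(2 - 6) = -0.039062
L_1(5.5) = (5.5 - 2)/(3 - 2) × (5.5 - 4)/(3 - 4) × (5.5 - 5)/(3 - 5) × (5.5 - 6)/(3 - 6) = 0.218750
L_2(5.5) = (5.5 - 2)/(4 - 2) × (5.5 - 3)/(4 - 3) × (5.5 - 5)/(4 - 5) × (5.5 - 6)/(4 - 6) = -0.546875
L_3(5.5) = (5.5 - 2)/(5 - 2) × (5.5 - 3)/(5 - 3) × (5.5 - 4)/(5 - 4) × (5.5 - 6)/(5 - 6) = 1.093750
L_4(5.5) = (5.5 - 2)/(6 - 2) × (5.5 - 3)/(6 - 3) × (5.5 - 4)/(6 - 4) × (5.5 - 5)/(6 - 5) = 0.273438

P(5.5) = 0×L_0(5.5) + (-11)×L_1(5.5) + 6×L_2(5.5) + 18×L_3(5.5) + (-11)×L_4(5.5)
P(5.5) = 10.992188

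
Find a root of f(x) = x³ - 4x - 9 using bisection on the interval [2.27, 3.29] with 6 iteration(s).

f(x) = x³ - 4x - 9
Initial interval: [2.27, 3.29]

Iteration 1:
  c_1 = (2.270000 + 3.290000)/2 = 2.780000
  f(c_1) = f(2.780000) = 1.364952
  f(a) × f(c) < 0, new interval: [2.270000, 2.780000]
Iteration 2:
  c_2 = (2.270000 + 2.780000)/2 = 2.525000
  f(c_2) = f(2.525000) = -3.001547
  f(a) × f(c) ≥ 0, new interval: [2.525000, 2.780000]
Iteration 3:
  c_3 = (2.525000 + 2.780000)/2 = 2.652500
  f(c_3) = f(2.652500) = -0.947657
  f(a) × f(c) ≥ 0, new interval: [2.652500, 2.780000]
Iteration 4:
  c_4 = (2.652500 + 2.780000)/2 = 2.716250
  f(c_4) = f(2.716250) = 0.175531
  f(a) × f(c) < 0, new interval: [2.652500, 2.716250]
Iteration 5:
  c_5 = (2.652500 + 2.716250)/2 = 2.684375
  f(c_5) = f(2.684375) = -0.394245
  f(a) × f(c) ≥ 0, new interval: [2.684375, 2.716250]
Iteration 6:
  c_6 = (2.684375 + 2.716250)/2 = 2.700313
  f(c_6) = f(2.700313) = -0.111415
  f(a) × f(c) ≥ 0, new interval: [2.700313, 2.716250]

After 6 iteration(s), the approximation is c_6 = 2.700313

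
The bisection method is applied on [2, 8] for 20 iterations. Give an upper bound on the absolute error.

Bisection error bound: |error| ≤ (b-a)/2^n
|error| ≤ (8 - 2)/2^20 = 6/2^20
|error| ≤ 0.0000057220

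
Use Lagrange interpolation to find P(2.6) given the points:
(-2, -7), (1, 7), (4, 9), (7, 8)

Lagrange interpolation formula:
P(x) = Σ yᵢ × Lᵢ(x)
where Lᵢ(x) = Π_{j≠i} (x - xⱼ)/(xᵢ - xⱼ)

L_0(2.6) = (2.6 - 1)/(-2 - 1) × (2.6 - 4)/(-2 - 4) × (2.6 - 7)/(-2 - 7) = -0.060840
L_1(2.6) = (2.6 - (-2))/(1 - (-2)) × (2.6 - 4)/(1 - 4) × (2.6 - 7)/(1 - 7) = 0.524741
L_2(2.6) = (2.6 - (-2))/(4 - (-2)) × (2.6 - 1)/(4 - 1) × (2.6 - 7)/(4 - 7) = 0.599704
L_3(2.6) = (2.6 - (-2))/(7 - (-2)) × (2.6 - 1)/(7 - 1) × (2.6 - 4)/(7 - 4) = -0.063605

P(2.6) = (-7)×L_0(2.6) + 7×L_1(2.6) + 9×L_2(2.6) + 8×L_3(2.6)
P(2.6) = 8.987556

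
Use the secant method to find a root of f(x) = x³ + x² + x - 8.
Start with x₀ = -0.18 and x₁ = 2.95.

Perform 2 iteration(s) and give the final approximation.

f(x) = x³ + x² + x - 8
x₀ = -0.18, x₁ = 2.95

Secant formula: x_{n+1} = x_n - f(x_n)(x_n - x_{n-1})/(f(x_n) - f(x_{n-1}))

Iteration 1:
  f(-0.180000) = -8.153432
  f(2.950000) = 29.324875
  x_2 = 2.950000 - 29.324875×(2.950000 - (-0.180000))/(29.324875 - (-8.153432))
       = 0.500934
Iteration 2:
  f(2.950000) = 29.324875
  f(0.500934) = -7.122430
  x_3 = 0.500934 - (-7.122430)×(0.500934 - 2.950000)/(-7.122430 - 29.324875)
       = 0.979523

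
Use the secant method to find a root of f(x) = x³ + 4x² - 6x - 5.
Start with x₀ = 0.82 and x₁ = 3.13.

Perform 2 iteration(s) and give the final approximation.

f(x) = x³ + 4x² - 6x - 5
x₀ = 0.82, x₁ = 3.13

Secant formula: x_{n+1} = x_n - f(x_n)(x_n - x_{n-1})/(f(x_n) - f(x_{n-1}))

Iteration 1:
  f(0.820000) = -6.679032
  f(3.130000) = 46.071897
  x_2 = 3.130000 - 46.071897×(3.130000 - 0.820000)/(46.071897 - (-6.679032))
       = 1.112479
Iteration 2:
  f(3.130000) = 46.071897
  f(1.112479) = -5.347618
  x_3 = 1.112479 - (-5.347618)×(1.112479 - 3.130000)/(-5.347618 - 46.071897)
       = 1.322301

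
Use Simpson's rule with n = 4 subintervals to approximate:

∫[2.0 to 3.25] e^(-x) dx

f(x) = e^(-x)
a = 2.0, b = 3.25, n = 4
h = (b - a)/n = 0.312500

Simpson's rule: (h/3)[f(x₀) + 4f(x₁) + 2f(x₂) + ... + f(xₙ)]

x_0 = 2.0000, f(x_0) = 0.135335, coefficient = 1
x_1 = 2.3125, f(x_1) = 0.099013, coefficient = 4
x_2 = 2.6250, f(x_2) = 0.072440, coefficient = 2
x_3 = 2.9375, f(x_3) = 0.052998, coefficient = 4
x_4 = 3.2500, f(x_4) = 0.038774, coefficient = 1

I ≈ (0.312500/3) × 0.927035 = 0.096566
Exact value: 0.096561
Error: 0.000005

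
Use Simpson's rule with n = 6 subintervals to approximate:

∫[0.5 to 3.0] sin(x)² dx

f(x) = sin(x)²
a = 0.5, b = 3.0, n = 6
h = (b - a)/n = 0.416667

Simpson's rule: (h/3)[f(x₀) + 4f(x₁) + 2f(x₂) + ... + f(xₙ)]

x_0 = 0.5000, f(x_0) = 0.229849, coefficient = 1
x_1 = 0.9167, f(x_1) = 0.629766, coefficient = 4
x_2 = 1.3333, f(x_2) = 0.944663, coefficient = 2
x_3 = 1.7500, f(x_3) = 0.968228, coefficient = 4
x_4 = 2.1667, f(x_4) = 0.685022, coefficient = 2
x_5 = 2.5833, f(x_5) = 0.280593, coefficient = 4
x_6 = 3.0000, f(x_6) = 0.019915, coefficient = 1

I ≈ (0.416667/3) × 11.023483 = 1.531039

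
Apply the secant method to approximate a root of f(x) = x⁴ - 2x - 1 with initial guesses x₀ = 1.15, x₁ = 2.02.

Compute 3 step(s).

f(x) = x⁴ - 2x - 1
x₀ = 1.15, x₁ = 2.02

Secant formula: x_{n+1} = x_n - f(x_n)(x_n - x_{n-1})/(f(x_n) - f(x_{n-1}))

Iteration 1:
  f(1.150000) = -1.550994
  f(2.020000) = 11.609664
  x_2 = 2.020000 - 11.609664×(2.020000 - 1.150000)/(11.609664 - (-1.550994))
       = 1.252530
Iteration 2:
  f(2.020000) = 11.609664
  f(1.252530) = -1.043827
  x_3 = 1.252530 - (-1.043827)×(1.252530 - 2.020000)/(-1.043827 - 11.609664)
       = 1.315841
Iteration 3:
  f(1.252530) = -1.043827
  f(1.315841) = -0.633804
  x_4 = 1.315841 - (-0.633804)×(1.315841 - 1.252530)/(-0.633804 - (-1.043827))
       = 1.413706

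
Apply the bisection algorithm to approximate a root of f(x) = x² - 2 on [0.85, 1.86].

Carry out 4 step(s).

f(x) = x² - 2
Initial interval: [0.85, 1.86]

Iteration 1:
  c_1 = (0.850000 + 1.860000)/2 = 1.355000
  f(c_1) = f(1.355000) = -0.163975
  f(a) × f(c) ≥ 0, new interval: [1.355000, 1.860000]
Iteration 2:
  c_2 = (1.355000 + 1.860000)/2 = 1.607500
  f(c_2) = f(1.607500) = 0.584056
  f(a) × f(c) < 0, new interval: [1.355000, 1.607500]
Iteration 3:
  c_3 = (1.355000 + 1.607500)/2 = 1.481250
  f(c_3) = f(1.481250) = 0.194102
  f(a) × f(c) < 0, new interval: [1.355000, 1.481250]
Iteration 4:
  c_4 = (1.355000 + 1.481250)/2 = 1.418125
  f(c_4) = f(1.418125) = 0.011079
  f(a) × f(c) < 0, new interval: [1.355000, 1.418125]

After 4 iteration(s), the approximation is c_4 = 1.418125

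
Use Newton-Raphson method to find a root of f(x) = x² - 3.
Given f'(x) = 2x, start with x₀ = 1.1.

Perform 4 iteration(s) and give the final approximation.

f(x) = x² - 3
f'(x) = 2x
x₀ = 1.1

Newton-Raphson formula: x_{n+1} = x_n - f(x_n)/f'(x_n)

Iteration 1:
  f(1.100000) = -1.790000
  f'(1.100000) = 2.200000
  x_1 = 1.100000 - (-1.790000)/2.200000 = 1.913636
Iteration 2:
  f(1.913636) = 0.662004
  f'(1.913636) = 3.827273
  x_2 = 1.913636 - 0.662004/3.827273 = 1.740666
Iteration 3:
  f(1.740666) = 0.029919
  f'(1.740666) = 3.481332
  x_3 = 1.740666 - 0.029919/3.481332 = 1.732072
Iteration 4:
  f(1.732072) = 0.000074
  f'(1.732072) = 3.464144
  x_4 = 1.732072 - 0.000074/3.464144 = 1.732051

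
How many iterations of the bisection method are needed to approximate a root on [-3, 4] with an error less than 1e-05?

We need (b-a)/2^n ≤ 1e-05
(4 - (-3))/2^n ≤ 1e-05
7/2^n ≤ 1e-05
2^n ≥ 700000
n ≥ log₂(700000) = 19.42
n ≥ 20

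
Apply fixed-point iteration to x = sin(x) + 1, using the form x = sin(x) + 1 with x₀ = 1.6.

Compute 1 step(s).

Equation: x = sin(x) + 1
Fixed-point form: x = sin(x) + 1
x₀ = 1.6

x_1 = g(1.600000) = 1.999574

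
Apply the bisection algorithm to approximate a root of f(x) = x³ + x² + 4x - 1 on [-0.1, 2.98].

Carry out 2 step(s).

f(x) = x³ + x² + 4x - 1
Initial interval: [-0.1, 2.98]

Iteration 1:
  c_1 = (-0.100000 + 2.980000)/2 = 1.440000
  f(c_1) = f(1.440000) = 9.819584
  f(a) × f(c) < 0, new interval: [-0.100000, 1.440000]
Iteration 2:
  c_2 = (-0.100000 + 1.440000)/2 = 0.670000
  f(c_2) = f(0.670000) = 2.429663
  f(a) × f(c) < 0, new interval: [-0.100000, 0.670000]

After 2 iteration(s), the approximation is c_2 = 0.670000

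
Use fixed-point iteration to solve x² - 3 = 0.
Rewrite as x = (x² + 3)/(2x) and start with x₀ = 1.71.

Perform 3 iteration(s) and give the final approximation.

Equation: x² - 3 = 0
Fixed-point form: x = (x² + 3)/(2x)
x₀ = 1.71

x_1 = g(1.710000) = 1.732193
x_2 = g(1.732193) = 1.732051
x_3 = g(1.732051) = 1.732051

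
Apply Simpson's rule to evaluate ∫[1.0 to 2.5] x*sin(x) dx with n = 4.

f(x) = x*sin(x)
a = 1.0, b = 2.5, n = 4
h = (b - a)/n = 0.375000

Simpson's rule: (h/3)[f(x₀) + 4f(x₁) + 2f(x₂) + ... + f(xₙ)]

x_0 = 1.0000, f(x_0) = 0.841471, coefficient = 1
x_1 = 1.3750, f(x_1) = 1.348728, coefficient = 4
x_2 = 1.7500, f(x_2) = 1.721975, coefficient = 2
x_3 = 2.1250, f(x_3) = 1.806930, coefficient = 4
x_4 = 2.5000, f(x_4) = 1.496180, coefficient = 1

I ≈ (0.375000/3) × 18.404232 = 2.300529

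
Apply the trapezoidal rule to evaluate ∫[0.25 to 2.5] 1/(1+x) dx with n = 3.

f(x) = 1/(1+x)
a = 0.25, b = 2.5, n = 3
h = (b - a)/n = 0.750000

Trapezoidal rule: (h/2)[f(x₀) + 2f(x₁) + 2f(x₂) + ... + f(xₙ)]

x_0 = 0.2500, f(x_0) = 0.800000, coefficient = 1
x_1 = 1.0000, f(x_1) = 0.500000, coefficient = 2
x_2 = 1.7500, f(x_2) = 0.363636, coefficient = 2
x_3 = 2.5000, f(x_3) = 0.285714, coefficient = 1

I ≈ (0.750000/2) × 2.812987 = 1.054870
Exact value: 1.029619
Error: 0.025251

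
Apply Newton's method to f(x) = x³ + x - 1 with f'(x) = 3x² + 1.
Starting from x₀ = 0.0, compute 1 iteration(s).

f(x) = x³ + x - 1
f'(x) = 3x² + 1
x₀ = 0.0

Newton-Raphson formula: x_{n+1} = x_n - f(x_n)/f'(x_n)

Iteration 1:
  f(0.000000) = -1.000000
  f'(0.000000) = 1.000000
  x_1 = 0.000000 - (-1.000000)/1.000000 = 1.000000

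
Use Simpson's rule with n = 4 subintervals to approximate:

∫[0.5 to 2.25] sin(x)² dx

f(x) = sin(x)²
a = 0.5, b = 2.25, n = 4
h = (b - a)/n = 0.437500

Simpson's rule: (h/3)[f(x₀) + 4f(x₁) + 2f(x₂) + ... + f(xₙ)]

x_0 = 0.5000, f(x_0) = 0.229849, coefficient = 1
x_1 = 0.9375, f(x_1) = 0.649767, coefficient = 4
x_2 = 1.3750, f(x_2) = 0.962151, coefficient = 2
x_3 = 1.8125, f(x_3) = 0.942708, coefficient = 4
x_4 = 2.2500, f(x_4) = 0.605398, coefficient = 1

I ≈ (0.437500/3) × 9.129449 = 1.331378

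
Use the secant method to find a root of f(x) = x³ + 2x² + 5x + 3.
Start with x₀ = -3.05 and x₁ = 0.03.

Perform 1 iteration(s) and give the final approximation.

f(x) = x³ + 2x² + 5x + 3
x₀ = -3.05, x₁ = 0.03

Secant formula: x_{n+1} = x_n - f(x_n)(x_n - x_{n-1})/(f(x_n) - f(x_{n-1}))

Iteration 1:
  f(-3.050000) = -22.017625
  f(0.030000) = 3.151827
  x_2 = 0.030000 - 3.151827×(0.030000 - (-3.050000))/(3.151827 - (-22.017625))
       = -0.355691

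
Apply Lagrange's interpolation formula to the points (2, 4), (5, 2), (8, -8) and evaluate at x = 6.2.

Lagrange interpolation formula:
P(x) = Σ yᵢ × Lᵢ(x)
where Lᵢ(x) = Π_{j≠i} (x - xⱼ)/(xᵢ - xⱼ)

L_0(6.2) = (6.2 - 5)/(2 - 5) × (6.2 - 8)/(2 - 8) = -0.120000
L_1(6.2) = (6.2 - 2)/(5 - 2) × (6.2 - 8)/(5 - 8) = 0.840000
L_2(6.2) = (6.2 - 2)/(8 - 2) × (6.2 - 5)/(8 - 5) = 0.280000

P(6.2) = 4×L_0(6.2) + 2×L_1(6.2) + (-8)×L_2(6.2)
P(6.2) = -1.040000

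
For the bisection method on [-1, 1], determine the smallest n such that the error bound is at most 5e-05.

We need (b-a)/2^n ≤ 5e-05
(1 - (-1))/2^n ≤ 5e-05
2/2^n ≤ 5e-05
2^n ≥ 40000
n ≥ log₂(40000) = 15.29
n ≥ 16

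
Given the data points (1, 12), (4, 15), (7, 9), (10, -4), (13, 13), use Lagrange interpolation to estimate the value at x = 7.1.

Lagrange interpolation formula:
P(x) = Σ yᵢ × Lᵢ(x)
where Lᵢ(x) = Π_{j≠i} (x - xⱼ)/(xᵢ - xⱼ)

L_0(7.1) = (7.1 - 4)/(1 - 4) × (7.1 - 7)/(1 - 7) × (7.1 - 10)/(1 - 10) × (7.1 - 13)/(1 - 13) = 0.002728
L_1(7.1) = (7.1 - 1)/(4 - 1) × (7.1 - 7)/(4 - 7) × (7.1 - 10)/(4 - 10) × (7.1 - 13)/(4 - 13) = -0.021476
L_2(7.1) = (7.1 - 1)/(7 - 1) × (7.1 - 4)/(7 - 4) × (7.1 - 10)/(7 - 10) × (7.1 - 13)/(7 - 13) = 0.998611
L_3(7.1) = (7.1 - 1)/(10 - 1) × (7.1 - 4)/(10 - 4) × (7.1 - 7)/(10 - 7) × (7.1 - 13)/(10 - 13) = 0.022957
L_4(7.1) = (7.1 - 1)/(13 - 1) × (7.1 - 4)/(13 - 4) × (7.1 - 7)/(13 - 7) × (7.1 - 10)/(13 - 10) = -0.002821

P(7.1) = 12×L_0(7.1) + 15×L_1(7.1) + 9×L_2(7.1) + (-4)×L_3(7.1) + 13×L_4(7.1)
P(7.1) = 8.569613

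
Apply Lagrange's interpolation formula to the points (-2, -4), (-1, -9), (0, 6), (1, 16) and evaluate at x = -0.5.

Lagrange interpolation formula:
P(x) = Σ yᵢ × Lᵢ(x)
where Lᵢ(x) = Π_{j≠i} (x - xⱼ)/(xᵢ - xⱼ)

L_0(-0.5) = (-0.5 - (-1))/(-2 - (-1)) × (-0.5 - 0)/(-2 - 0) × (-0.5 - 1)/(-2 - 1) = -0.062500
L_1(-0.5) = (-0.5 - (-2))/(-1 - (-2)) × (-0.5 - 0)/(-1 - 0) × (-0.5 - 1)/(-1 - 1) = 0.562500
L_2(-0.5) = (-0.5 - (-2))/(0 - (-2)) × (-0.5 - (-1))/(0 - (-1)) × (-0.5 - 1)/(0 - 1) = 0.562500
L_3(-0.5) = (-0.5 - (-2))/(1 - (-2)) × (-0.5 - (-1))/(1 - (-1)) × (-0.5 - 0)/(1 - 0) = -0.062500

P(-0.5) = (-4)×L_0(-0.5) + (-9)×L_1(-0.5) + 6×L_2(-0.5) + 16×L_3(-0.5)
P(-0.5) = -2.437500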